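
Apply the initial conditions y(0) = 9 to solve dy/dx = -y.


General solution of y' = -y is y = Ce^(-x).
Apply y(0) = 9: C = 9.
Particular solution: y = 9e^(-x).


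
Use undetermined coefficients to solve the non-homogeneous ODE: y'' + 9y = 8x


Homogeneous: r² + 9 = 0 ⇒ r = ±3i, y_h = C₁cos(3x) + C₂sin(3x).
Polynomial forcing; try y_p = Ax + B. Then y_p'' + 9 y_p = 9(Ax + B) = 8x, so B = 0 and A = 8/9.
General solution: y = C₁cos(3x) + C₂sin(3x) + (8/9)x.


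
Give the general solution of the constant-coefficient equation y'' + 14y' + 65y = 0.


Characteristic equation: r² + 14r + 65 = 0.
Discriminant is negative; roots r = -7 ± 4i (complex conjugate pair).
General solution uses e^(α x)(C₁ cos(β x) + C₂ sin(β x)): y = e^(-7x)(C₁cos(4x) + C₂sin(4x)).


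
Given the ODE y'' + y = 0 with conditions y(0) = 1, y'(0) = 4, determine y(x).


Characteristic roots of r² + 1 = 0 are ±1i, so y = C₁cos(x) + C₂sin(x).
Apply y(0) = 1: C₁ = 1. Differentiate and apply y'(0) = 4: 1·C₂ = 4, so C₂ = 4.
Particular solution: y = cos(x) + 4sin(x).


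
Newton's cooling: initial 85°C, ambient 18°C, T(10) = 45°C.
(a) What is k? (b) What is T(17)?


Newton's law: T(t) = T_a + (T₀ - T_a)e^(-kt).
(a) Use T(10) = 45: (45 - 18)/(85 - 18) = e^(-k·10), so k = -ln(0.403)/10 ≈ 0.0909.
(b) Apply k to t = 17: T(17) = 18 + (67)e^(-1.545) ≈ 32.3°C.


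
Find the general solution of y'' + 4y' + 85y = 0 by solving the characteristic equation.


Characteristic equation: r² + 4r + 85 = 0.
Discriminant is negative; roots r = -2 ± 9i (complex conjugate pair).
General solution uses e^(α x)(C₁ cos(β x) + C₂ sin(β x)): y = e^(-2x)(C₁cos(9x) + C₂sin(9x)).


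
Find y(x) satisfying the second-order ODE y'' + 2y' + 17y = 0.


Characteristic equation: r² + 2r + 17 = 0.
Discriminant is negative; roots r = -1 ± 4i (complex conjugate pair).
General solution uses e^(α x)(C₁ cos(β x) + C₂ sin(β x)): y = e^(-x)(C₁cos(4x) + C₂sin(4x)).


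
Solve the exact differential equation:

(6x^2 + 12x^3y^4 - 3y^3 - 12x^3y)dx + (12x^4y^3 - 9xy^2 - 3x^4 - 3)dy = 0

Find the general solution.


Check exactness: ∂M/∂y = 48x^3y^3 - 9y^2 - 12x^3 and ∂N/∂x = 48x^3y^3 - 9y^2 - 12x^3; equal, so the equation is exact.
Integrate M with respect to x (treating y as constant): ∫M dx = 2x^3 + 3x^4y^4 - 3xy^3 - 3x^4y + h(y).
Differentiate w.r.t. y and set equal to N: the x-dependent terms already match, leaving h'(y) = -3. Integrate: h(y) = -3y.
So F(x,y) = 2x^3 + 3x^4y^4 - 3xy^3 - 3x^4y - 3y.
General solution: 2x^3 + 3x^4y^4 - 3xy^3 - 3x^4y - 3y = C.


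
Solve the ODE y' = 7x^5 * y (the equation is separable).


Separate variables: dy/y = 7x^5 dx.
Integrate: ln|y| = (7/6)x^6 + C₀.
Exponentiate: y = Ce^((7/6)x^6).


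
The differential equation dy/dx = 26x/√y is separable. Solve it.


Separate: √y dy = 26x dx.
Integrate: (2/3)y^(3/2) = 13x² + C.


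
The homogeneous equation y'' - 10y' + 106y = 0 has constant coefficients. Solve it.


Characteristic equation: r² - 10r + 106 = 0.
Discriminant is negative; roots r = 5 ± 9i (complex conjugate pair).
General solution uses e^(α x)(C₁ cos(β x) + C₂ sin(β x)): y = e^(5x)(C₁cos(9x) + C₂sin(9x)).


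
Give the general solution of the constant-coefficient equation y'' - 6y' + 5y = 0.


Characteristic equation: r² - 6r + 5 = 0.
Factor: (r - 5)(r - 1) = 0 ⇒ r = 5, 1 (distinct real).
General solution: y = C₁e^(5x) + C₂e^(x).


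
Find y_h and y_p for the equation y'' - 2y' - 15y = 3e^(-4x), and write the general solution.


Characteristic roots of r² - 2r - 15 = 0 are -3, 5.
y_h = C₁e^(-3x) + C₂e^(5x).
Forcing exponent -4 is not a characteristic root; try y_p = Ae^(-4x).
Substitute: A·(16 + (-2)·-4 + (-15)) = A·9 = 3, so A = 1/3.
General solution: y = C₁e^(-3x) + C₂e^(5x) + (1/3)e^(-4x).


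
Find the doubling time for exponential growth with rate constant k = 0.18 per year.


Exponential growth: P(t) = P₀ e^(0.18t). Set P(t)/P₀ = 2: e^(0.18t) = 2.
Solve: t = ln(2)/0.18 ≈ 3.85 years.


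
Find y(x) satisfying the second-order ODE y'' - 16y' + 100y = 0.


Characteristic equation: r² - 16r + 100 = 0.
Discriminant is negative; roots r = 8 ± 6i (complex conjugate pair).
General solution uses e^(α x)(C₁ cos(β x) + C₂ sin(β x)): y = e^(8x)(C₁cos(6x) + C₂sin(6x)).


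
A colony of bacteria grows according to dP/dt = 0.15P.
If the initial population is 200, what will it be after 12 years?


The ODE dP/dt = 0.15P has solution P(t) = P(0)e^(0.15t).
Substitute P(0) = 200 and t = 12: P(12) = 200 e^(1.80) ≈ 1210.


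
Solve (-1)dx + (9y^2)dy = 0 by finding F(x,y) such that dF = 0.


Check exactness: ∂M/∂y = 0 and ∂N/∂x = 0; equal, so the equation is exact.
Integrate M with respect to x (treating y as constant): ∫M dx = -x + h(y).
Differentiate w.r.t. y and set equal to N: the x-dependent terms already match, leaving h'(y) = 9y^2. Integrate: h(y) = 3y^3.
So F(x,y) = 3y^3 - x.
General solution: 3y^3 - x = C.


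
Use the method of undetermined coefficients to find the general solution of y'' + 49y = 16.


Homogeneous part: r² + 49 = 0 ⇒ r = ±7i, so y_h = C₁cos(7x) + C₂sin(7x).
Try constant y_p = A; plug in: 49A = 16 ⇒ A = 16/49.
General solution: y = C₁cos(7x) + C₂sin(7x) + 16/49.


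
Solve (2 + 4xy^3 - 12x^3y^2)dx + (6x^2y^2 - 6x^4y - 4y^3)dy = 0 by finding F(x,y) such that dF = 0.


Check exactness: ∂M/∂y = 12xy^2 - 24x^3y and ∂N/∂x = 12xy^2 - 24x^3y; equal, so the equation is exact.
Integrate M with respect to x (treating y as constant): ∫M dx = 2x + 2x^2y^3 - 3x^4y^2 + h(y).
Differentiate w.r.t. y and set equal to N: the x-dependent terms already match, leaving h'(y) = -4y^3. Integrate: h(y) = -y^4.
So F(x,y) = 2x + 2x^2y^3 - 3x^4y^2 - y^4.
General solution: 2x + 2x^2y^3 - 3x^4y^2 - y^4 = C.


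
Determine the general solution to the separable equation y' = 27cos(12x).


g(y) = 1, so integrate directly: y = ∫ 27cos(12x) dx = (9/4)sin(12x) + C.


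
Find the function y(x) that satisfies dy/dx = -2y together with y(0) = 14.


General solution of y' = -2y is y = Ce^(-2x).
Apply y(0) = 14: C = 14.
Particular solution: y = 14e^(-2x).


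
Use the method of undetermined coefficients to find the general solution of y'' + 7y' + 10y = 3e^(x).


Characteristic roots of r² + 7r + 10 = 0 are -5, -2.
y_h = C₁e^(-5x) + C₂e^(-2x).
Forcing exponent 1 is not a characteristic root; try y_p = Ae^(x).
Substitute: A·(1 + (7)·1 + (10)) = A·18 = 3, so A = 1/6.
General solution: y = C₁e^(-5x) + C₂e^(-2x) + (1/6)e^(x).


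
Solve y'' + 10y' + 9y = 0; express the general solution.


Characteristic equation: r² + 10r + 9 = 0.
Factor: (r + 1)(r + 9) = 0 ⇒ r = -1, -9 (distinct real).
General solution: y = C₁e^(-x) + C₂e^(-9x).


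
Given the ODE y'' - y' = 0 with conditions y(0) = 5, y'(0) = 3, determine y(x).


Characteristic roots of r² - r = 0 are 1, 0.
General solution y = c₁ e^(x) + c₂.
Apply y(0) = 5: c₁ + c₂ = 5. Apply y'(0) = 3: 1 c₁ + 0 c₂ = 3.
Solve: c₁ = 3, c₂ = 2.
Particular solution: y = 3e^(x) + 2.


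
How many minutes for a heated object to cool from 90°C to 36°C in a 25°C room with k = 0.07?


From T(t) = T_a + (T₀ - T_a)e^(-kt), set T(t) = 36:
(36 - 25) / (90 - 25) = e^(-0.07t), so t = -ln(0.169)/0.07 ≈ 25.4 minutes.


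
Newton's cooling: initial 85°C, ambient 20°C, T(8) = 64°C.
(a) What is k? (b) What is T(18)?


Newton's law: T(t) = T_a + (T₀ - T_a)e^(-kt).
(a) Use T(8) = 64: (64 - 20)/(85 - 20) = e^(-k·8), so k = -ln(0.677)/8 ≈ 0.0488.
(b) Apply k to t = 18: T(18) = 20 + (65)e^(-0.878) ≈ 47.0°C.


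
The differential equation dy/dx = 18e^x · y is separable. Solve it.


Separate variables: dy/y = 18e^x dx.
Integrate: ln|y| = 18e^x + C₀.
Exponentiate: y = Ce^(18e^x).


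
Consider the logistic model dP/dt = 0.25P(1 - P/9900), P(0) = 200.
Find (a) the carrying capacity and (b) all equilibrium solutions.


Logistic ODE dP/dt = 0.25P(1 - P/9900) has equilibria where dP/dt = 0, i.e. P = 0 or P = 9900.
The coefficient (1 - P/K) = 0 when P = K, identifying K = 9900 as the carrying capacity.
(a) K = 9900; (b) equilibria P = 0 and P = 9900.


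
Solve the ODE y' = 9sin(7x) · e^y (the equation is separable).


Separate: e^(-y) dy = 9sin(7x) dx.
Integrate: -e^(-y) = -(9/7)cos(7x) + C₀.
Rearrange: e^(-y) = (9/7)cos(7x) + C.


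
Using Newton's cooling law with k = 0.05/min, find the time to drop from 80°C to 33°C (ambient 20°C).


From T(t) = T_a + (T₀ - T_a)e^(-kt), set T(t) = 33:
(33 - 20) / (80 - 20) = e^(-0.05t), so t = -ln(0.217)/0.05 ≈ 30.6 minutes.


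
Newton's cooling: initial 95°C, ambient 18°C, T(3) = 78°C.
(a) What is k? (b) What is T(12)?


Newton's law: T(t) = T_a + (T₀ - T_a)e^(-kt).
(a) Use T(3) = 78: (78 - 18)/(95 - 18) = e^(-k·3), so k = -ln(0.779)/3 ≈ 0.0832.
(b) Apply k to t = 12: T(12) = 18 + (77)e^(-0.998) ≈ 46.4°C.


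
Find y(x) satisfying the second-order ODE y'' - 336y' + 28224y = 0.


Characteristic equation: r² - 336r + 28224 = 0, i.e. (r - 168)² = 0.
Repeated root r = 168; include an x factor for the second linearly independent solution.
General solution: y = (C₁ + C₂x)e^(168x).


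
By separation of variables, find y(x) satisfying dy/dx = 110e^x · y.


Separate variables: dy/y = 110e^x dx.
Integrate: ln|y| = 110e^x + C₀.
Exponentiate: y = Ce^(110e^x).


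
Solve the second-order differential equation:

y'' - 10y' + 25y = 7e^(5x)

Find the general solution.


Characteristic polynomial (r - 5)² = 0; repeated root r = 5.
y_h = (C₁ + C₂x)e^(5x). Forcing matches the repeated root (resonance), so try y_p = Ax² e^(5x).
Substitute and solve for A: 2A = 7, so A = 7/2.
General solution: y = (C₁ + C₂x + (7/2)x²)e^(5x).


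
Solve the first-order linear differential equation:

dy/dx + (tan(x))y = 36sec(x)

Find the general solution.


P(x) = tan(x) ⇒ μ = e^(∫tan(x)dx) = sec(x).
(sec(x) y)' = 36sec²(x) ⇒ sec(x) y = 36tan(x) + C.
Multiply by cos(x): y = 36sin(x) + C·cos(x).


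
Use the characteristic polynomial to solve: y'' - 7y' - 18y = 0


Characteristic equation: r² - 7r - 18 = 0.
Factor: (r + 2)(r - 9) = 0 ⇒ r = -2, 9 (distinct real).
General solution: y = C₁e^(-2x) + C₂e^(9x).


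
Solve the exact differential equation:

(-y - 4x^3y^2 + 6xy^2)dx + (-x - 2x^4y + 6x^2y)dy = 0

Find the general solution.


Check exactness: ∂M/∂y = -1 - 8x^3y + 12xy and ∂N/∂x = -1 - 8x^3y + 12xy; equal, so the equation is exact.
Integrate M with respect to x (treating y as constant): ∫M dx = -xy - x^4y^2 + 3x^2y^2 + h(y).
Differentiate w.r.t. y and set equal to N: all terms match, so h'(y) = 0 and h is a constant absorbed into C.
General solution: -xy - x^4y^2 + 3x^2y^2 = C.


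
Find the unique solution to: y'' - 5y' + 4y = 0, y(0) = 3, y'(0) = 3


Characteristic roots of r² - 5r + 4 = 0 are 1, 4.
General solution y = c₁ e^(x) + c₂ e^(4x).
Apply y(0) = 3: c₁ + c₂ = 3. Apply y'(0) = 3: 1 c₁ + 4 c₂ = 3.
Solve: c₁ = 3, c₂ = 0.
Particular solution: y = 3e^(x) + 0e^(4x).


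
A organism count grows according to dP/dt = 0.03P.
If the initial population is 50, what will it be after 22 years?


The ODE dP/dt = 0.03P has solution P(t) = P(0)e^(0.03t).
Substitute P(0) = 50 and t = 22: P(22) = 50 e^(0.66) ≈ 97.


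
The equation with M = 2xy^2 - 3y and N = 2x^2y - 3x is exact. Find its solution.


Check exactness: ∂M/∂y = 4xy - 3 and ∂N/∂x = 4xy - 3; equal, so the equation is exact.
Integrate M with respect to x (treating y as constant): ∫M dx = x^2y^2 - 3xy + h(y).
Differentiate w.r.t. y and set equal to N: all terms match, so h'(y) = 0 and h is a constant absorbed into C.
General solution: x^2y^2 - 3xy = C.


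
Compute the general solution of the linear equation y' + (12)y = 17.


P(x) = 12, Q(x) = 17; integrating factor μ = e^(12x).
(μ y)' = 17e^(12x) ⇒ μ y = (17/12)e^(12x) + C.
Divide by μ: y = 17/12 + Ce^(-12x).


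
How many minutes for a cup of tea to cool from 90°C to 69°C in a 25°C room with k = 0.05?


From T(t) = T_a + (T₀ - T_a)e^(-kt), set T(t) = 69:
(69 - 25) / (90 - 25) = e^(-0.05t), so t = -ln(0.677)/0.05 ≈ 7.8 minutes.


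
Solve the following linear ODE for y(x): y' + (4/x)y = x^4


P(x) = 4/x ⇒ μ = x^4.
(x^4 y)' = x^8 ⇒ x^4 y = x^9/(9) + C.
Solve for y: y = (1/9)x^5 + C/x^4.


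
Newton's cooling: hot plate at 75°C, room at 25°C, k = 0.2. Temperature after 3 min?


Newton's law: dT/dt = -k(T - T_a) has solution T(t) = T_a + (T₀ - T_a)e^(-kt).
Plug in T_a = 25, T₀ = 75, k = 0.2, t = 3: T(3) = 25 + (50)e^(-0.60) ≈ 52.4°C.


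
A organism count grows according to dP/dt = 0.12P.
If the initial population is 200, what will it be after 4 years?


The ODE dP/dt = 0.12P has solution P(t) = P(0)e^(0.12t).
Substitute P(0) = 200 and t = 4: P(4) = 200 e^(0.48) ≈ 323.


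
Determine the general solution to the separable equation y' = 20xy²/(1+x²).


Separate: dy/y² = 20x/(1+x²) dx.
Integrate LHS: ∫ dy/y² = -1/y.
Integrate RHS via u = 1+x²: 10ln(1+x²) + C.
Result: -1/y = 10ln(1+x²) + C.


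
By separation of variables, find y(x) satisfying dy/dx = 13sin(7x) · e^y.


Separate: e^(-y) dy = 13sin(7x) dx.
Integrate: -e^(-y) = -(13/7)cos(7x) + C₀.
Rearrange: e^(-y) = (13/7)cos(7x) + C.


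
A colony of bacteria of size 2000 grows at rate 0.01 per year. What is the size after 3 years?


The ODE dP/dt = 0.01P has solution P(t) = P(0)e^(0.01t).
Substitute P(0) = 2000 and t = 3: P(3) = 2000 e^(0.03) ≈ 2061.


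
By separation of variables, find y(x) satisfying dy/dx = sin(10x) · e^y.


Separate: e^(-y) dy = sin(10x) dx.
Integrate: -e^(-y) = -(1/10)cos(10x) + C₀.
Rearrange: e^(-y) = (1/10)cos(10x) + C.


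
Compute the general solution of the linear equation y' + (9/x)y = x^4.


P(x) = 9/x ⇒ μ = x^9.
(x^9 y)' = x^13 ⇒ x^9 y = x^14/(14) + C.
Solve for y: y = (1/14)x^5 + C/x^9.


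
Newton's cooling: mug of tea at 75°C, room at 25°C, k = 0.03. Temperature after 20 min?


Newton's law: dT/dt = -k(T - T_a) has solution T(t) = T_a + (T₀ - T_a)e^(-kt).
Plug in T_a = 25, T₀ = 75, k = 0.03, t = 20: T(20) = 25 + (50)e^(-0.60) ≈ 52.4°C.


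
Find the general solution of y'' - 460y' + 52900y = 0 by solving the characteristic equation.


Characteristic equation: r² - 460r + 52900 = 0, i.e. (r - 230)² = 0.
Repeated root r = 230; include an x factor for the second linearly independent solution.
General solution: y = (C₁ + C₂x)e^(230x).


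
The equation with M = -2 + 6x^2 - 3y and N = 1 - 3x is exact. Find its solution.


Check exactness: ∂M/∂y = -3 and ∂N/∂x = -3; equal, so the equation is exact.
Integrate M with respect to x (treating y as constant): ∫M dx = -2x + 2x^3 - 3xy + h(y).
Differentiate w.r.t. y and set equal to N: the x-dependent terms already match, leaving h'(y) = 1. Integrate: h(y) = y.
So F(x,y) = -2x + y + 2x^3 - 3xy.
General solution: -2x + y + 2x^3 - 3xy = C.


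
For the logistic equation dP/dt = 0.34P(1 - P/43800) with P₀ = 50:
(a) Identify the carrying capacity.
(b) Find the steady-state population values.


Logistic ODE dP/dt = 0.34P(1 - P/43800) has equilibria where dP/dt = 0, i.e. P = 0 or P = 43800.
The coefficient (1 - P/K) = 0 when P = K, identifying K = 43800 as the carrying capacity.
(a) K = 43800; (b) equilibria P = 0 and P = 43800.


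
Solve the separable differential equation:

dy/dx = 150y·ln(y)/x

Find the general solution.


Separate: dy/[y ln(y)] = 150 dx/x.
Substitute u = ln(y): du/u = 150 dx/x.
Integrate: ln|ln(y)| = 150ln|x| + C₀, hence ln(y) = C·x^150.


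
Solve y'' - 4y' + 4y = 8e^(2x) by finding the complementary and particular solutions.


Characteristic polynomial (r - 2)² = 0; repeated root r = 2.
y_h = (C₁ + C₂x)e^(2x). Forcing matches the repeated root (resonance), so try y_p = Ax² e^(2x).
Substitute and solve for A: 2A = 8, so A = 4.
General solution: y = (C₁ + C₂x + 4x²)e^(2x).


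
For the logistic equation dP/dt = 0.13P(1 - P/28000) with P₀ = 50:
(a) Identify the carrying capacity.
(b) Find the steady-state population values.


Logistic ODE dP/dt = 0.13P(1 - P/28000) has equilibria where dP/dt = 0, i.e. P = 0 or P = 28000.
The coefficient (1 - P/K) = 0 when P = K, identifying K = 28000 as the carrying capacity.
(a) K = 28000; (b) equilibria P = 0 and P = 28000.


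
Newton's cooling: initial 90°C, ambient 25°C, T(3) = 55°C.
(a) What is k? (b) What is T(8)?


Newton's law: T(t) = T_a + (T₀ - T_a)e^(-kt).
(a) Use T(3) = 55: (55 - 25)/(90 - 25) = e^(-k·3), so k = -ln(0.462)/3 ≈ 0.2577.
(b) Apply k to t = 8: T(8) = 25 + (65)e^(-2.062) ≈ 33.3°C.


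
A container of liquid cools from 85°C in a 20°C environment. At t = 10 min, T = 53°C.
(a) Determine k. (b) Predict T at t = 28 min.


Newton's law: T(t) = T_a + (T₀ - T_a)e^(-kt).
(a) Use T(10) = 53: (53 - 20)/(85 - 20) = e^(-k·10), so k = -ln(0.508)/10 ≈ 0.0678.
(b) Apply k to t = 28: T(28) = 20 + (65)e^(-1.898) ≈ 29.7°C.


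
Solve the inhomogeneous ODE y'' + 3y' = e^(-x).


Characteristic roots of r² + 3r = 0 are -3, 0.
y_h = C₁e^(-3x) + C₂.
Forcing exponent -1 is not a characteristic root; try y_p = Ae^(-x).
Substitute: A·(1 + (3)·-1 + (0)) = A·-2 = 1, so A = -1/2.
General solution: y = C₁e^(-3x) + C₂ - (1/2)e^(-x).


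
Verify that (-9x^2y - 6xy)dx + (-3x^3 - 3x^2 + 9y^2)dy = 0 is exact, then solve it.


Check exactness: ∂M/∂y = -9x^2 - 6x and ∂N/∂x = -9x^2 - 6x; equal, so the equation is exact.
Integrate M with respect to x (treating y as constant): ∫M dx = -3x^3y - 3x^2y + h(y).
Differentiate w.r.t. y and set equal to N: the x-dependent terms already match, leaving h'(y) = 9y^2. Integrate: h(y) = 3y^3.
So F(x,y) = -3x^3y - 3x^2y + 3y^3.
General solution: -3x^3y - 3x^2y + 3y^3 = C.


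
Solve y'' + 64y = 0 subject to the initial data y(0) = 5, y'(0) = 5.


Characteristic roots of r² + 64 = 0 are ±8i, so y = C₁cos(8x) + C₂sin(8x).
Apply y(0) = 5: C₁ = 5. Differentiate and apply y'(0) = 5: 8·C₂ = 5, so C₂ = 5/8.
Particular solution: y = 5cos(8x) + (5/8)sin(8x).


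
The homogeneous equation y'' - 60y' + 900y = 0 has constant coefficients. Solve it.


Characteristic equation: r² - 60r + 900 = 0, i.e. (r - 30)² = 0.
Repeated root r = 30; include an x factor for the second linearly independent solution.
General solution: y = (C₁ + C₂x)e^(30x).


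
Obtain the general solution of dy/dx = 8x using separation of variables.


Integrate both sides with respect to x: y = ∫ 8x dx = 4x^2 + C.


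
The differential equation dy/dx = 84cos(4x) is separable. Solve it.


g(y) = 1, so integrate directly: y = ∫ 84cos(4x) dx = 21sin(4x) + C.


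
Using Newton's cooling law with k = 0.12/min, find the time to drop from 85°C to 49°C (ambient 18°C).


From T(t) = T_a + (T₀ - T_a)e^(-kt), set T(t) = 49:
(49 - 18) / (85 - 18) = e^(-0.12t), so t = -ln(0.463)/0.12 ≈ 6.4 minutes.


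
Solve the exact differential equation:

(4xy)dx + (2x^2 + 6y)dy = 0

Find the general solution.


Check exactness: ∂M/∂y = 4x and ∂N/∂x = 4x; equal, so the equation is exact.
Integrate M with respect to x (treating y as constant): ∫M dx = 2x^2y + h(y).
Differentiate w.r.t. y and set equal to N: the x-dependent terms already match, leaving h'(y) = 6y. Integrate: h(y) = 3y^2.
So F(x,y) = 2x^2y + 3y^2.
General solution: 2x^2y + 3y^2 = C.


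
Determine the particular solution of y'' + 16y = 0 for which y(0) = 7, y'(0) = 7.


Characteristic roots of r² + 16 = 0 are ±4i, so y = C₁cos(4x) + C₂sin(4x).
Apply y(0) = 7: C₁ = 7. Differentiate and apply y'(0) = 7: 4·C₂ = 7, so C₂ = 7/4.
Particular solution: y = 7cos(4x) + (7/4)sin(4x).


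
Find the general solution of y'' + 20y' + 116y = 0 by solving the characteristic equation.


Characteristic equation: r² + 20r + 116 = 0.
Discriminant is negative; roots r = -10 ± 4i (complex conjugate pair).
General solution uses e^(α x)(C₁ cos(β x) + C₂ sin(β x)): y = e^(-10x)(C₁cos(4x) + C₂sin(4x)).


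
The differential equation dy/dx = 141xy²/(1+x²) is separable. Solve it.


Separate: dy/y² = 141x/(1+x²) dx.
Integrate LHS: ∫ dy/y² = -1/y.
Integrate RHS via u = 1+x²: (141/2)ln(1+x²) + C.
Result: -1/y = (141/2)ln(1+x²) + C.


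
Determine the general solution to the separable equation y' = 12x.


Integrate both sides with respect to x: y = ∫ 12x dx = 6x^2 + C.


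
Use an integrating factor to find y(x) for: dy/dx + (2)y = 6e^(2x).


P(x) = 2 ⇒ μ = e^(2x).
(μ y)' = 6e^(4x) ⇒ μ y = (6/4)e^(4x) + C.
Divide by μ: y = (3/2)e^(2x) + Ce^(-2x).


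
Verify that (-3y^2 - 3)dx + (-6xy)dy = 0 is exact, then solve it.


Check exactness: ∂M/∂y = -6y and ∂N/∂x = -6y; equal, so the equation is exact.
Integrate M with respect to x (treating y as constant): ∫M dx = -3xy^2 - 3x + h(y).
Differentiate w.r.t. y and set equal to N: all terms match, so h'(y) = 0 and h is a constant absorbed into C.
General solution: -3xy^2 - 3x = C.


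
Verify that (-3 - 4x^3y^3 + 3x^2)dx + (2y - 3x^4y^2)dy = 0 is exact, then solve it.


Check exactness: ∂M/∂y = -12x^3y^2 and ∂N/∂x = -12x^3y^2; equal, so the equation is exact.
Integrate M with respect to x (treating y as constant): ∫M dx = -3x - x^4y^3 + x^3 + h(y).
Differentiate w.r.t. y and set equal to N: the x-dependent terms already match, leaving h'(y) = 2y. Integrate: h(y) = y^2.
So F(x,y) = -3x + y^2 - x^4y^3 + x^3.
General solution: -3x + y^2 - x^4y^3 + x^3 = C.


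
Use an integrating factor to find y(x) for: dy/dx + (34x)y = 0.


P(x) = 34x ⇒ μ = e^(17x²).
Q(x) = 0 so μ y is constant: y = Ce^(-17x²).


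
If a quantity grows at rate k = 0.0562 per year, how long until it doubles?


Exponential growth: P(t) = P₀ e^(0.0562t). Set P(t)/P₀ = 2: e^(0.0562t) = 2.
Solve: t = ln(2)/0.0562 ≈ 12.33 years.


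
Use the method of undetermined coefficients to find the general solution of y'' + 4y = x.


Homogeneous: r² + 4 = 0 ⇒ r = ±2i, y_h = C₁cos(2x) + C₂sin(2x).
Polynomial forcing; try y_p = Ax + B. Then y_p'' + 4 y_p = 4(Ax + B) = x, so B = 0 and A = 1/4.
General solution: y = C₁cos(2x) + C₂sin(2x) + (1/4)x.


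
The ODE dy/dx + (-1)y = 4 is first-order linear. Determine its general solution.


P(x) = -1 ⇒ μ = e^(-x).
(μ y)' = 4e^(-x) ⇒ μ y = -4e^(-x) + C.
Divide by μ: y = -4 + Ce^(x).


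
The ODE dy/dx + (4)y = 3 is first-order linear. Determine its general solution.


P(x) = 4, Q(x) = 3; integrating factor μ = e^(4x).
(μ y)' = 3e^(4x) ⇒ μ y = (3/4)e^(4x) + C.
Divide by μ: y = 3/4 + Ce^(-4x).


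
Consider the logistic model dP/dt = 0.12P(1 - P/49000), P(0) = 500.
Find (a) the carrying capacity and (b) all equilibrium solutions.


Logistic ODE dP/dt = 0.12P(1 - P/49000) has equilibria where dP/dt = 0, i.e. P = 0 or P = 49000.
The coefficient (1 - P/K) = 0 when P = K, identifying K = 49000 as the carrying capacity.
(a) K = 49000; (b) equilibria P = 0 and P = 49000.


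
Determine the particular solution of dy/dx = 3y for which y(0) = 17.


General solution of y' = 3y is y = Ce^(3x).
Apply y(0) = 17: C = 17.
Particular solution: y = 17e^(3x).


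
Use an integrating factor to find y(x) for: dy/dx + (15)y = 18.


P(x) = 15, Q(x) = 18; integrating factor μ = e^(15x).
(μ y)' = 18e^(15x) ⇒ μ y = (6/5)e^(15x) + C.
Divide by μ: y = 6/5 + Ce^(-15x).


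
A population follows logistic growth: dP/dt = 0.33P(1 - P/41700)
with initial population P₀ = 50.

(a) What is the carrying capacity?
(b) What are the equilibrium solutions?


Logistic ODE dP/dt = 0.33P(1 - P/41700) has equilibria where dP/dt = 0, i.e. P = 0 or P = 41700.
The coefficient (1 - P/K) = 0 when P = K, identifying K = 41700 as the carrying capacity.
(a) K = 41700; (b) equilibria P = 0 and P = 41700.


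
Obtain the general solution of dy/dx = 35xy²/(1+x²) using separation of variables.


Separate: dy/y² = 35x/(1+x²) dx.
Integrate LHS: ∫ dy/y² = -1/y.
Integrate RHS via u = 1+x²: (35/2)ln(1+x²) + C.
Result: -1/y = (35/2)ln(1+x²) + C.


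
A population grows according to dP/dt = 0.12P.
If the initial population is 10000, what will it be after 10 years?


The ODE dP/dt = 0.12P has solution P(t) = P(0)e^(0.12t).
Substitute P(0) = 10000 and t = 10: P(10) = 10000 e^(1.20) ≈ 33201.


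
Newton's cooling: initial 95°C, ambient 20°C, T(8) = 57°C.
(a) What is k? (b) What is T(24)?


Newton's law: T(t) = T_a + (T₀ - T_a)e^(-kt).
(a) Use T(8) = 57: (57 - 20)/(95 - 20) = e^(-k·8), so k = -ln(0.493)/8 ≈ 0.0883.
(b) Apply k to t = 24: T(24) = 20 + (75)e^(-2.120) ≈ 29.0°C.


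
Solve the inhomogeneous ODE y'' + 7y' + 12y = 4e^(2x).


Characteristic roots of r² + 7r + 12 = 0 are -3, -4.
y_h = C₁e^(-3x) + C₂e^(-4x).
Forcing exponent 2 is not a characteristic root; try y_p = Ae^(2x).
Substitute: A·(4 + (7)·2 + (12)) = A·30 = 4, so A = 2/15.
General solution: y = C₁e^(-3x) + C₂e^(-4x) + (2/15)e^(2x).


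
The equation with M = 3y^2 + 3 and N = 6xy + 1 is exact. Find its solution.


Check exactness: ∂M/∂y = 6y and ∂N/∂x = 6y; equal, so the equation is exact.
Integrate M with respect to x (treating y as constant): ∫M dx = 3xy^2 + 3x + h(y).
Differentiate w.r.t. y and set equal to N: the x-dependent terms already match, leaving h'(y) = 1. Integrate: h(y) = y.
So F(x,y) = 3xy^2 + 3x + y.
General solution: 3xy^2 + 3x + y = C.


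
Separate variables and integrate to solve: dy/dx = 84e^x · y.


Separate variables: dy/y = 84e^x dx.
Integrate: ln|y| = 84e^x + C₀.
Exponentiate: y = Ce^(84e^x).


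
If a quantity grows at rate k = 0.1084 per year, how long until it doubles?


Exponential growth: P(t) = P₀ e^(0.1084t). Set P(t)/P₀ = 2: e^(0.1084t) = 2.
Solve: t = ln(2)/0.1084 ≈ 6.39 years.


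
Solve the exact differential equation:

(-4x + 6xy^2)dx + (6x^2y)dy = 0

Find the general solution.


Check exactness: ∂M/∂y = 12xy and ∂N/∂x = 12xy; equal, so the equation is exact.
Integrate M with respect to x (treating y as constant): ∫M dx = -2x^2 + 3x^2y^2 + h(y).
Differentiate w.r.t. y and set equal to N: all terms match, so h'(y) = 0 and h is a constant absorbed into C.
General solution: -2x^2 + 3x^2y^2 = C.


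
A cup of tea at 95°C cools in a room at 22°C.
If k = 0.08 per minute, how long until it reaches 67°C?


From T(t) = T_a + (T₀ - T_a)e^(-kt), set T(t) = 67:
(67 - 22) / (95 - 22) = e^(-0.08t), so t = -ln(0.616)/0.08 ≈ 6.0 minutes.


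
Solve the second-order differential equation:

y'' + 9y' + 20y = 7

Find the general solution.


Characteristic roots of r² + 9r + 20 = 0 are -5, -4.
y_h = C₁e^(-5x) + C₂e^(-4x).
Constant forcing; try y_p = A. Then 20A = 7 ⇒ A = 7/20.
General solution: y = C₁e^(-5x) + C₂e^(-4x) + 7/20.


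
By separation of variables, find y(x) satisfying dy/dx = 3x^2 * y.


Separate variables: dy/y = 3x^2 dx.
Integrate: ln|y| = x^3 + C₀.
Exponentiate: y = Ce^(x^3).


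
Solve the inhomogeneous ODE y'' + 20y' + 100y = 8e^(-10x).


Characteristic polynomial (r + 10)² = 0; repeated root r = -10.
y_h = (C₁ + C₂x)e^(-10x). Forcing matches the repeated root (resonance), so try y_p = Ax² e^(-10x).
Substitute and solve for A: 2A = 8, so A = 4.
General solution: y = (C₁ + C₂x + 4x²)e^(-10x).


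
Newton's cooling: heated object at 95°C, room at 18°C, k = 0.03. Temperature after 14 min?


Newton's law: dT/dt = -k(T - T_a) has solution T(t) = T_a + (T₀ - T_a)e^(-kt).
Plug in T_a = 18, T₀ = 95, k = 0.03, t = 14: T(14) = 18 + (77)e^(-0.42) ≈ 68.6°C.


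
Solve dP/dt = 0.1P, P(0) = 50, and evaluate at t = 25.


The ODE dP/dt = 0.1P has solution P(t) = P(0)e^(0.1t).
Substitute P(0) = 50 and t = 25: P(25) = 50 e^(2.50) ≈ 609.


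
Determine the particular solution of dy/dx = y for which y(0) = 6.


General solution of y' = y is y = Ce^(x).
Apply y(0) = 6: C = 6.
Particular solution: y = 6e^(x).


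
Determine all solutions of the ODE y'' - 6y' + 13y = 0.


Characteristic equation: r² - 6r + 13 = 0.
Discriminant is negative; roots r = 3 ± 2i (complex conjugate pair).
General solution uses e^(α x)(C₁ cos(β x) + C₂ sin(β x)): y = e^(3x)(C₁cos(2x) + C₂sin(2x)).


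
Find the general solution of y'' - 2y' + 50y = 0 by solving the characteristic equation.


Characteristic equation: r² - 2r + 50 = 0.
Discriminant is negative; roots r = 1 ± 7i (complex conjugate pair).
General solution uses e^(α x)(C₁ cos(β x) + C₂ sin(β x)): y = e^(x)(C₁cos(7x) + C₂sin(7x)).


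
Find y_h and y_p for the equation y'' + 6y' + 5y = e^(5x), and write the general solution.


Characteristic roots of r² + 6r + 5 = 0 are -5, -1.
y_h = C₁e^(-5x) + C₂e^(-x).
Forcing exponent 5 is not a characteristic root; try y_p = Ae^(5x).
Substitute: A·(25 + (6)·5 + (5)) = A·60 = 1, so A = 1/60.
General solution: y = C₁e^(-5x) + C₂e^(-x) + (1/60)e^(5x).


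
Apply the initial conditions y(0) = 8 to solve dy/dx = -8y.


General solution of y' = -8y is y = Ce^(-8x).
Apply y(0) = 8: C = 8.
Particular solution: y = 8e^(-8x).


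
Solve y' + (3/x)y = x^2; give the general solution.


P(x) = 3/x ⇒ μ = x^3.
(x^3 y)' = x^5 ⇒ x^3 y = x^6/(6) + C.
Solve for y: y = (1/6)x^3 + C/x^3.


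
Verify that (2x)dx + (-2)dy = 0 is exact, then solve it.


Check exactness: ∂M/∂y = 0 and ∂N/∂x = 0; equal, so the equation is exact.
Integrate M with respect to x (treating y as constant): ∫M dx = x^2 + h(y).
Differentiate w.r.t. y and set equal to N: the x-dependent terms already match, leaving h'(y) = -2. Integrate: h(y) = -2y.
So F(x,y) = -2y + x^2.
General solution: -2y + x^2 = C.


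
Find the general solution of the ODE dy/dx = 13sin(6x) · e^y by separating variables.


Separate: e^(-y) dy = 13sin(6x) dx.
Integrate: -e^(-y) = -(13/6)cos(6x) + C₀.
Rearrange: e^(-y) = (13/6)cos(6x) + C.


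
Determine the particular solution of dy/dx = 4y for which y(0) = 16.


General solution of y' = 4y is y = Ce^(4x).
Apply y(0) = 16: C = 16.
Particular solution: y = 16e^(4x).


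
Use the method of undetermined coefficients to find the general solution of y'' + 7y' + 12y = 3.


Characteristic roots of r² + 7r + 12 = 0 are -4, -3.
y_h = C₁e^(-4x) + C₂e^(-3x).
Constant forcing; try y_p = A. Then 12A = 3 ⇒ A = 1/4.
General solution: y = C₁e^(-4x) + C₂e^(-3x) + 1/4.


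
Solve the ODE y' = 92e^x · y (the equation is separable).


Separate variables: dy/y = 92e^x dx.
Integrate: ln|y| = 92e^x + C₀.
Exponentiate: y = Ce^(92e^x).


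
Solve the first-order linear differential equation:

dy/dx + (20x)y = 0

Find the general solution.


P(x) = 20x ⇒ μ = e^(10x²).
Q(x) = 0 so μ y is constant: y = Ce^(-10x²).


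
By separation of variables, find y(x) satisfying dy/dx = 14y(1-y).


Separate: dy/[y(1-y)] = 14 dx.
Partial fractions: 1/[y(1-y)] = 1/y + 1/(1-y).
Integrate: ln|y/(1-y)| = 14x + C₀.
Solve for y: y = 1/(1 + Ce^(-14x)).


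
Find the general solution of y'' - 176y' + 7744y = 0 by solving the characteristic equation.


Characteristic equation: r² - 176r + 7744 = 0, i.e. (r - 88)² = 0.
Repeated root r = 88; include an x factor for the second linearly independent solution.
General solution: y = (C₁ + C₂x)e^(88x).


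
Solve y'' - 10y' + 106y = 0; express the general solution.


Characteristic equation: r² - 10r + 106 = 0.
Discriminant is negative; roots r = 5 ± 9i (complex conjugate pair).
General solution uses e^(α x)(C₁ cos(β x) + C₂ sin(β x)): y = e^(5x)(C₁cos(9x) + C₂sin(9x)).


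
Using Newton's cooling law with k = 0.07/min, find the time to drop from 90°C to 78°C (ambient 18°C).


From T(t) = T_a + (T₀ - T_a)e^(-kt), set T(t) = 78:
(78 - 18) / (90 - 18) = e^(-0.07t), so t = -ln(0.833)/0.07 ≈ 2.6 minutes.


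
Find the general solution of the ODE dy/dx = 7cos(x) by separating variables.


g(y) = 1, so integrate directly: y = ∫ 7cos(x) dx = 7sin(x) + C.


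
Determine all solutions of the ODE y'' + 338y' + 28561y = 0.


Characteristic equation: r² + 338r + 28561 = 0, i.e. (r + 169)² = 0.
Repeated root r = -169; include an x factor for the second linearly independent solution.
General solution: y = (C₁ + C₂x)e^(-169x).


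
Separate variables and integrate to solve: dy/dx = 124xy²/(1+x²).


Separate: dy/y² = 124x/(1+x²) dx.
Integrate LHS: ∫ dy/y² = -1/y.
Integrate RHS via u = 1+x²: 62ln(1+x²) + C.
Result: -1/y = 62ln(1+x²) + C.


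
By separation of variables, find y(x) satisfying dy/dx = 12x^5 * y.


Separate variables: dy/y = 12x^5 dx.
Integrate: ln|y| = 2x^6 + C₀.
Exponentiate: y = Ce^(2x^6).


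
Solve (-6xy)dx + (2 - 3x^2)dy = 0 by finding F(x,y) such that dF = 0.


Check exactness: ∂M/∂y = -6x and ∂N/∂x = -6x; equal, so the equation is exact.
Integrate M with respect to x (treating y as constant): ∫M dx = -3x^2y + h(y).
Differentiate w.r.t. y and set equal to N: the x-dependent terms already match, leaving h'(y) = 2. Integrate: h(y) = 2y.
So F(x,y) = 2y - 3x^2y.
General solution: 2y - 3x^2y = C.


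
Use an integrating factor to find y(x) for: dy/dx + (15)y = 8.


P(x) = 15, Q(x) = 8; integrating factor μ = e^(15x).
(μ y)' = 8e^(15x) ⇒ μ y = (8/15)e^(15x) + C.
Divide by μ: y = 8/15 + Ce^(-15x).


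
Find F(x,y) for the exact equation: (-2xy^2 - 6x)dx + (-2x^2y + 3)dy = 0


Check exactness: ∂M/∂y = -4xy and ∂N/∂x = -4xy; equal, so the equation is exact.
Integrate M with respect to x (treating y as constant): ∫M dx = -x^2y^2 - 3x^2 + h(y).
Differentiate w.r.t. y and set equal to N: the x-dependent terms already match, leaving h'(y) = 3. Integrate: h(y) = 3y.
So F(x,y) = -x^2y^2 + 3y - 3x^2.
General solution: -x^2y^2 + 3y - 3x^2 = C.


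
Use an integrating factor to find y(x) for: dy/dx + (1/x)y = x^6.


P(x) = 1/x ⇒ μ = x^1.
(x^1 y)' = x^7 ⇒ x^1 y = x^8/(8) + C.
Solve for y: y = (1/8)x^7 + C/x^1.


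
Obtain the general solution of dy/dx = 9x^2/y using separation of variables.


Separate variables: y dy = 9x^2 dx.
Integrate both sides: y²/2 = 3x^3 + C₀.
Multiply by 2: y² = 6x^3 + C.


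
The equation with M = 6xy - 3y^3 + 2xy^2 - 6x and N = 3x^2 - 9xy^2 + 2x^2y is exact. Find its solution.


Check exactness: ∂M/∂y = 6x - 9y^2 + 4xy and ∂N/∂x = 6x - 9y^2 + 4xy; equal, so the equation is exact.
Integrate M with respect to x (treating y as constant): ∫M dx = 3x^2y - 3xy^3 + x^2y^2 - 3x^2 + h(y).
Differentiate w.r.t. y and set equal to N: all terms match, so h'(y) = 0 and h is a constant absorbed into C.
General solution: 3x^2y - 3xy^3 + x^2y^2 - 3x^2 = C.


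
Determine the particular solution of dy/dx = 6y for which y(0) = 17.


General solution of y' = 6y is y = Ce^(6x).
Apply y(0) = 17: C = 17.
Particular solution: y = 17e^(6x).


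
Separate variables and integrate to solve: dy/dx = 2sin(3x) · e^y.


Separate: e^(-y) dy = 2sin(3x) dx.
Integrate: -e^(-y) = -(2/3)cos(3x) + C₀.
Rearrange: e^(-y) = (2/3)cos(3x) + C.


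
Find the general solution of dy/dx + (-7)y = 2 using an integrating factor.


P(x) = -7 ⇒ μ = e^(-7x).
(μ y)' = 2e^(-7x) ⇒ μ y = -(2/7)e^(-7x) + C.
Divide by μ: y = -2/7 + Ce^(7x).


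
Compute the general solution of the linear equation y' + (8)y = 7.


P(x) = 8, Q(x) = 7; integrating factor μ = e^(8x).
(μ y)' = 7e^(8x) ⇒ μ y = (7/8)e^(8x) + C.
Divide by μ: y = 7/8 + Ce^(-8x).


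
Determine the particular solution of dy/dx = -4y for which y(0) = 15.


General solution of y' = -4y is y = Ce^(-4x).
Apply y(0) = 15: C = 15.
Particular solution: y = 15e^(-4x).


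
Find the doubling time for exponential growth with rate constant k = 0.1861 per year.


Exponential growth: P(t) = P₀ e^(0.1861t). Set P(t)/P₀ = 2: e^(0.1861t) = 2.
Solve: t = ln(2)/0.1861 ≈ 3.72 years.


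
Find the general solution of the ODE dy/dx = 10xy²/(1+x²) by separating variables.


Separate: dy/y² = 10x/(1+x²) dx.
Integrate LHS: ∫ dy/y² = -1/y.
Integrate RHS via u = 1+x²: 5ln(1+x²) + C.
Result: -1/y = 5ln(1+x²) + C.


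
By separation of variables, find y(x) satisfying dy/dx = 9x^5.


Integrate both sides with respect to x: y = ∫ 9x^5 dx = (3/2)x^6 + C.


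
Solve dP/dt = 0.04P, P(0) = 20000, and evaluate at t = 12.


The ODE dP/dt = 0.04P has solution P(t) = P(0)e^(0.04t).
Substitute P(0) = 20000 and t = 12: P(12) = 20000 e^(0.48) ≈ 32321.


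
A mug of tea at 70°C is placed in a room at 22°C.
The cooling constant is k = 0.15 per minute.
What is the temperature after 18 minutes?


Newton's law: dT/dt = -k(T - T_a) has solution T(t) = T_a + (T₀ - T_a)e^(-kt).
Plug in T_a = 22, T₀ = 70, k = 0.15, t = 18: T(18) = 22 + (48)e^(-2.70) ≈ 25.2°C.


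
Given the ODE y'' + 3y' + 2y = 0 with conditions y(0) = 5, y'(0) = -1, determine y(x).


Characteristic roots of r² + 3r + 2 = 0 are -1, -2.
General solution y = c₁ e^(-x) + c₂ e^(-2x).
Apply y(0) = 5: c₁ + c₂ = 5. Apply y'(0) = -1: -1 c₁ - 2 c₂ = -1.
Solve: c₁ = 9, c₂ = -4.
Particular solution: y = 9e^(-x) - 4e^(-2x).


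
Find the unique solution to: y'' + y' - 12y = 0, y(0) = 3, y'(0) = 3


Characteristic roots of r² + r - 12 = 0 are -4, 3.
General solution y = c₁ e^(-4x) + c₂ e^(3x).
Apply y(0) = 3: c₁ + c₂ = 3. Apply y'(0) = 3: -4 c₁ + 3 c₂ = 3.
Solve: c₁ = 6/7, c₂ = 15/7.
Particular solution: y = (6/7)e^(-4x) + (15/7)e^(3x).


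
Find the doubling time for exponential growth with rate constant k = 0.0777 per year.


Exponential growth: P(t) = P₀ e^(0.0777t). Set P(t)/P₀ = 2: e^(0.0777t) = 2.
Solve: t = ln(2)/0.0777 ≈ 8.92 years.


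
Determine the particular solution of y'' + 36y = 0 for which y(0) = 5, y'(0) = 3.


Characteristic roots of r² + 36 = 0 are ±6i, so y = C₁cos(6x) + C₂sin(6x).
Apply y(0) = 5: C₁ = 5. Differentiate and apply y'(0) = 3: 6·C₂ = 3, so C₂ = 1/2.
Particular solution: y = 5cos(6x) + (1/2)sin(6x).


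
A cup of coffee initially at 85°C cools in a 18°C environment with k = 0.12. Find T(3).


Newton's law: dT/dt = -k(T - T_a) has solution T(t) = T_a + (T₀ - T_a)e^(-kt).
Plug in T_a = 18, T₀ = 85, k = 0.12, t = 3: T(3) = 18 + (67)e^(-0.36) ≈ 64.7°C.


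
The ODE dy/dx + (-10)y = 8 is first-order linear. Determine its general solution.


P(x) = -10 ⇒ μ = e^(-10x).
(μ y)' = 8e^(-10x) ⇒ μ y = -(4/5)e^(-10x) + C.
Divide by μ: y = -4/5 + Ce^(10x).


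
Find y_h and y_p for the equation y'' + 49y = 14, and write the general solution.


Homogeneous part: r² + 49 = 0 ⇒ r = ±7i, so y_h = C₁cos(7x) + C₂sin(7x).
Try constant y_p = A; plug in: 49A = 14 ⇒ A = 2/7.
General solution: y = C₁cos(7x) + C₂sin(7x) + 2/7.


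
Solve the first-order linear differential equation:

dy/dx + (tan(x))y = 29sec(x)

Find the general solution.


P(x) = tan(x) ⇒ μ = e^(∫tan(x)dx) = sec(x).
(sec(x) y)' = 29sec²(x) ⇒ sec(x) y = 29tan(x) + C.
Multiply by cos(x): y = 29sin(x) + C·cos(x).


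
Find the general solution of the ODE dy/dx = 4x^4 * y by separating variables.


Separate variables: dy/y = 4x^4 dx.
Integrate: ln|y| = (4/5)x^5 + C₀.
Exponentiate: y = Ce^((4/5)x^5).


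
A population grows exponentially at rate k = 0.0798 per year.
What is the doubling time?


Exponential growth: P(t) = P₀ e^(0.0798t). Set P(t)/P₀ = 2: e^(0.0798t) = 2.
Solve: t = ln(2)/0.0798 ≈ 8.69 years.


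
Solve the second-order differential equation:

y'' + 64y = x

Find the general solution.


Homogeneous: r² + 64 = 0 ⇒ r = ±8i, y_h = C₁cos(8x) + C₂sin(8x).
Polynomial forcing; try y_p = Ax + B. Then y_p'' + 64 y_p = 64(Ax + B) = x, so B = 0 and A = 1/64.
General solution: y = C₁cos(8x) + C₂sin(8x) + (1/64)x.
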